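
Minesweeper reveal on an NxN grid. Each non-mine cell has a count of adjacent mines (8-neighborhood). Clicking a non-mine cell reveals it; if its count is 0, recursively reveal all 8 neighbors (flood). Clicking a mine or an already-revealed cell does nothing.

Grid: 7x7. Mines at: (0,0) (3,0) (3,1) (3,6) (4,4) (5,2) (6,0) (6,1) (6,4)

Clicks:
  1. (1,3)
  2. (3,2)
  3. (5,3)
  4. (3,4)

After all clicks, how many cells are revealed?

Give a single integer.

Click 1 (1,3) count=0: revealed 22 new [(0,1) (0,2) (0,3) (0,4) (0,5) (0,6) (1,1) (1,2) (1,3) (1,4) (1,5) (1,6) (2,1) (2,2) (2,3) (2,4) (2,5) (2,6) (3,2) (3,3) (3,4) (3,5)] -> total=22
Click 2 (3,2) count=1: revealed 0 new [(none)] -> total=22
Click 3 (5,3) count=3: revealed 1 new [(5,3)] -> total=23
Click 4 (3,4) count=1: revealed 0 new [(none)] -> total=23

Answer: 23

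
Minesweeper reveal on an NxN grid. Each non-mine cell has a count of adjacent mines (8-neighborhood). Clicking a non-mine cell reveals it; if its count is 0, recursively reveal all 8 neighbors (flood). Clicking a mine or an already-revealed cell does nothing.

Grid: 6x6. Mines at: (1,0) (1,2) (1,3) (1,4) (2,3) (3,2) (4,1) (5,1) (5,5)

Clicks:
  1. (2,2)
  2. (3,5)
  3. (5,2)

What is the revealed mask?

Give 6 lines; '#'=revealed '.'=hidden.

Click 1 (2,2) count=4: revealed 1 new [(2,2)] -> total=1
Click 2 (3,5) count=0: revealed 6 new [(2,4) (2,5) (3,4) (3,5) (4,4) (4,5)] -> total=7
Click 3 (5,2) count=2: revealed 1 new [(5,2)] -> total=8

Answer: ......
......
..#.##
....##
....##
..#...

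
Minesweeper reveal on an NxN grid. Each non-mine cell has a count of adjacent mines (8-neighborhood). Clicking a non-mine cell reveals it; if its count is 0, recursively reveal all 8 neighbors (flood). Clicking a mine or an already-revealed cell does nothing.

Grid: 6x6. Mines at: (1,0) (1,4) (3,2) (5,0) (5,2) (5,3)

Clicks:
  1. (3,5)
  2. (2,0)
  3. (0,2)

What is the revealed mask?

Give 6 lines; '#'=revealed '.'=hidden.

Click 1 (3,5) count=0: revealed 11 new [(2,3) (2,4) (2,5) (3,3) (3,4) (3,5) (4,3) (4,4) (4,5) (5,4) (5,5)] -> total=11
Click 2 (2,0) count=1: revealed 1 new [(2,0)] -> total=12
Click 3 (0,2) count=0: revealed 8 new [(0,1) (0,2) (0,3) (1,1) (1,2) (1,3) (2,1) (2,2)] -> total=20

Answer: .###..
.###..
######
...###
...###
....##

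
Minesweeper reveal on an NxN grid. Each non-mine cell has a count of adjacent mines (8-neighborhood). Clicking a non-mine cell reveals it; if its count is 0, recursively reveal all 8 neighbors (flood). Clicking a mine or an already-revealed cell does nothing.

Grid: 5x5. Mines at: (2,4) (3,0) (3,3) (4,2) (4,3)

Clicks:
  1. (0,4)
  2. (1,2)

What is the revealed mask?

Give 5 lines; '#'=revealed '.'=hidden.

Answer: #####
#####
####.
.....
.....

Derivation:
Click 1 (0,4) count=0: revealed 14 new [(0,0) (0,1) (0,2) (0,3) (0,4) (1,0) (1,1) (1,2) (1,3) (1,4) (2,0) (2,1) (2,2) (2,3)] -> total=14
Click 2 (1,2) count=0: revealed 0 new [(none)] -> total=14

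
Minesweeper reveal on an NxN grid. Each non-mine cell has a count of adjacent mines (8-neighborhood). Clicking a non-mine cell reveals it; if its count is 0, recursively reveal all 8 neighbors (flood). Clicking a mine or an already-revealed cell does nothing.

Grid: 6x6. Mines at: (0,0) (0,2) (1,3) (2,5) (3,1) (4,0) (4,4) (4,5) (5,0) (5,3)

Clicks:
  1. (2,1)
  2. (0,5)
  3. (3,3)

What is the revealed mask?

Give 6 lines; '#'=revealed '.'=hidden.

Click 1 (2,1) count=1: revealed 1 new [(2,1)] -> total=1
Click 2 (0,5) count=0: revealed 4 new [(0,4) (0,5) (1,4) (1,5)] -> total=5
Click 3 (3,3) count=1: revealed 1 new [(3,3)] -> total=6

Answer: ....##
....##
.#....
...#..
......
......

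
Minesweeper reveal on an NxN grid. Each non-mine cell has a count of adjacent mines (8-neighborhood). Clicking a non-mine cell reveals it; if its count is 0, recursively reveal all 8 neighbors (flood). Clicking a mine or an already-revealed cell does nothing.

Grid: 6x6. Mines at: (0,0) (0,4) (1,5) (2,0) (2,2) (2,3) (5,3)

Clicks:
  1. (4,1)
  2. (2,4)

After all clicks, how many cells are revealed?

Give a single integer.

Click 1 (4,1) count=0: revealed 9 new [(3,0) (3,1) (3,2) (4,0) (4,1) (4,2) (5,0) (5,1) (5,2)] -> total=9
Click 2 (2,4) count=2: revealed 1 new [(2,4)] -> total=10

Answer: 10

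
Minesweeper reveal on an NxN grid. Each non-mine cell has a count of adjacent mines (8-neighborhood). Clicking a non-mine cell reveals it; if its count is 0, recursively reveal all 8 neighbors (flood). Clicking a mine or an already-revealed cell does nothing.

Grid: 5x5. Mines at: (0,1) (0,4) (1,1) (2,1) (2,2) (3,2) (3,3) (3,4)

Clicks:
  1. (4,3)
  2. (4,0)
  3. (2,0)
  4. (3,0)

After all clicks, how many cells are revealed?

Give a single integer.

Click 1 (4,3) count=3: revealed 1 new [(4,3)] -> total=1
Click 2 (4,0) count=0: revealed 4 new [(3,0) (3,1) (4,0) (4,1)] -> total=5
Click 3 (2,0) count=2: revealed 1 new [(2,0)] -> total=6
Click 4 (3,0) count=1: revealed 0 new [(none)] -> total=6

Answer: 6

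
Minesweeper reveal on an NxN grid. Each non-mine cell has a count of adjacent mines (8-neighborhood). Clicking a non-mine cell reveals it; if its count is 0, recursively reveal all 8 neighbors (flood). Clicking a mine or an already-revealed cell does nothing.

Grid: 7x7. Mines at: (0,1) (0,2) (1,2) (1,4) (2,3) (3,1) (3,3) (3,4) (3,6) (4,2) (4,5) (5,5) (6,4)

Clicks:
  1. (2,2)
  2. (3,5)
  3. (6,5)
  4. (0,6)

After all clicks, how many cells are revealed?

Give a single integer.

Click 1 (2,2) count=4: revealed 1 new [(2,2)] -> total=1
Click 2 (3,5) count=3: revealed 1 new [(3,5)] -> total=2
Click 3 (6,5) count=2: revealed 1 new [(6,5)] -> total=3
Click 4 (0,6) count=0: revealed 6 new [(0,5) (0,6) (1,5) (1,6) (2,5) (2,6)] -> total=9

Answer: 9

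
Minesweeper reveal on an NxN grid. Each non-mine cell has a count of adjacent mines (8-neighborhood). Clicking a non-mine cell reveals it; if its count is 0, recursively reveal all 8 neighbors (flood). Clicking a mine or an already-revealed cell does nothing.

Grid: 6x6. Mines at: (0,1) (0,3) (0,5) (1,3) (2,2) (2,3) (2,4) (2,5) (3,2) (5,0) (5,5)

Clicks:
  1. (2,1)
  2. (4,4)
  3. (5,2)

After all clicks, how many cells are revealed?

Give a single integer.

Answer: 9

Derivation:
Click 1 (2,1) count=2: revealed 1 new [(2,1)] -> total=1
Click 2 (4,4) count=1: revealed 1 new [(4,4)] -> total=2
Click 3 (5,2) count=0: revealed 7 new [(4,1) (4,2) (4,3) (5,1) (5,2) (5,3) (5,4)] -> total=9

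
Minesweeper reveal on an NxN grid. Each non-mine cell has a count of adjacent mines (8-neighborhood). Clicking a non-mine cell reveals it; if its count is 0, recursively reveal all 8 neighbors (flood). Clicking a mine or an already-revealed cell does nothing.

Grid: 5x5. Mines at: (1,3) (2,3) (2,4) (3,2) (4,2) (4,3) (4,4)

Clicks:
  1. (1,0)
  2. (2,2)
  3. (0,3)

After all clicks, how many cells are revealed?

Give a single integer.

Click 1 (1,0) count=0: revealed 13 new [(0,0) (0,1) (0,2) (1,0) (1,1) (1,2) (2,0) (2,1) (2,2) (3,0) (3,1) (4,0) (4,1)] -> total=13
Click 2 (2,2) count=3: revealed 0 new [(none)] -> total=13
Click 3 (0,3) count=1: revealed 1 new [(0,3)] -> total=14

Answer: 14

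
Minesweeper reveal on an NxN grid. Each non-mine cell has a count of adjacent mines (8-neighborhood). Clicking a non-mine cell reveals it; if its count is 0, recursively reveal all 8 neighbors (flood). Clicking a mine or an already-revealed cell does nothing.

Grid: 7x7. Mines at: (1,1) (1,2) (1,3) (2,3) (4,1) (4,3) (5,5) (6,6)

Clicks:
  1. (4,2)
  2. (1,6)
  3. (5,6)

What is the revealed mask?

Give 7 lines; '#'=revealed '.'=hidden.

Answer: ....###
....###
....###
....###
..#.###
......#
.......

Derivation:
Click 1 (4,2) count=2: revealed 1 new [(4,2)] -> total=1
Click 2 (1,6) count=0: revealed 15 new [(0,4) (0,5) (0,6) (1,4) (1,5) (1,6) (2,4) (2,5) (2,6) (3,4) (3,5) (3,6) (4,4) (4,5) (4,6)] -> total=16
Click 3 (5,6) count=2: revealed 1 new [(5,6)] -> total=17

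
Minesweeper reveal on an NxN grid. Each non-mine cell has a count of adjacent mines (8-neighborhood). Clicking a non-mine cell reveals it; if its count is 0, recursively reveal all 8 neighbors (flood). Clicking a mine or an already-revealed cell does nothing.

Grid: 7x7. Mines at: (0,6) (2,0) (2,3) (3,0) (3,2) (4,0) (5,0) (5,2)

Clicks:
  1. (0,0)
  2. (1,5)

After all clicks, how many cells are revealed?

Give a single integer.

Answer: 12

Derivation:
Click 1 (0,0) count=0: revealed 12 new [(0,0) (0,1) (0,2) (0,3) (0,4) (0,5) (1,0) (1,1) (1,2) (1,3) (1,4) (1,5)] -> total=12
Click 2 (1,5) count=1: revealed 0 new [(none)] -> total=12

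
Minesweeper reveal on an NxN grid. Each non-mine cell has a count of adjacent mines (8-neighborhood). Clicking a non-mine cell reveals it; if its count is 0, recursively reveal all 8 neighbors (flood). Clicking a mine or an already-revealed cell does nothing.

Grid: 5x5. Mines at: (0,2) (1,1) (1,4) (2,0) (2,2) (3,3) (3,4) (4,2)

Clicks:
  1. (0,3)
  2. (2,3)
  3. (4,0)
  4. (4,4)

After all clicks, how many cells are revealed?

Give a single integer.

Click 1 (0,3) count=2: revealed 1 new [(0,3)] -> total=1
Click 2 (2,3) count=4: revealed 1 new [(2,3)] -> total=2
Click 3 (4,0) count=0: revealed 4 new [(3,0) (3,1) (4,0) (4,1)] -> total=6
Click 4 (4,4) count=2: revealed 1 new [(4,4)] -> total=7

Answer: 7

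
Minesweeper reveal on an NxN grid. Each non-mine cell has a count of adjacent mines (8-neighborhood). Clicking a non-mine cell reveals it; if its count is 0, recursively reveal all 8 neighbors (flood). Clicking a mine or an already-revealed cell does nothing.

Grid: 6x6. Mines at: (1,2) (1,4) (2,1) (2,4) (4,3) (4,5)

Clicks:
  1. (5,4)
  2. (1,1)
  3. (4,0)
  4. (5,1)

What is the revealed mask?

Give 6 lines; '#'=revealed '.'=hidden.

Answer: ......
.#....
......
###...
###...
###.#.

Derivation:
Click 1 (5,4) count=2: revealed 1 new [(5,4)] -> total=1
Click 2 (1,1) count=2: revealed 1 new [(1,1)] -> total=2
Click 3 (4,0) count=0: revealed 9 new [(3,0) (3,1) (3,2) (4,0) (4,1) (4,2) (5,0) (5,1) (5,2)] -> total=11
Click 4 (5,1) count=0: revealed 0 new [(none)] -> total=11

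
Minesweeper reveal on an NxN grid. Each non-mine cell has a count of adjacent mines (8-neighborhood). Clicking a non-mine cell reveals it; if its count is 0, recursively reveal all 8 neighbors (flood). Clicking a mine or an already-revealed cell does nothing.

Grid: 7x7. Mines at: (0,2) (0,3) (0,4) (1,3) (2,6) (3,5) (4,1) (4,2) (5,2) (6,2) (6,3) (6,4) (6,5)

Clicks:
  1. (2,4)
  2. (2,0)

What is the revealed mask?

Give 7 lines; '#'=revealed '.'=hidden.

Click 1 (2,4) count=2: revealed 1 new [(2,4)] -> total=1
Click 2 (2,0) count=0: revealed 11 new [(0,0) (0,1) (1,0) (1,1) (1,2) (2,0) (2,1) (2,2) (3,0) (3,1) (3,2)] -> total=12

Answer: ##.....
###....
###.#..
###....
.......
.......
.......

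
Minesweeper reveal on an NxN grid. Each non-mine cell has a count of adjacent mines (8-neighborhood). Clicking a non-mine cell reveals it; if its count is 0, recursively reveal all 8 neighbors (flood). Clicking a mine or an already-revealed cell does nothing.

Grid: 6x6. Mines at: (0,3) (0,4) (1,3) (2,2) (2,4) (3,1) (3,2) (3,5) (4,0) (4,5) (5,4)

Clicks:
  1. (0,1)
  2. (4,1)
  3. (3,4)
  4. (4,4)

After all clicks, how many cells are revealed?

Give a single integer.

Answer: 11

Derivation:
Click 1 (0,1) count=0: revealed 8 new [(0,0) (0,1) (0,2) (1,0) (1,1) (1,2) (2,0) (2,1)] -> total=8
Click 2 (4,1) count=3: revealed 1 new [(4,1)] -> total=9
Click 3 (3,4) count=3: revealed 1 new [(3,4)] -> total=10
Click 4 (4,4) count=3: revealed 1 new [(4,4)] -> total=11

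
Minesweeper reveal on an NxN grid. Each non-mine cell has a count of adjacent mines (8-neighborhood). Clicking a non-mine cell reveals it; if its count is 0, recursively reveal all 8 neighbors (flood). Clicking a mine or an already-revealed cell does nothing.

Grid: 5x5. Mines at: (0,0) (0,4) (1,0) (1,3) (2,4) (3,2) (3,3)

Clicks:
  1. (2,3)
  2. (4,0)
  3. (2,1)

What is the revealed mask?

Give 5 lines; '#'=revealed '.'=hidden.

Answer: .....
.....
##.#.
##...
##...

Derivation:
Click 1 (2,3) count=4: revealed 1 new [(2,3)] -> total=1
Click 2 (4,0) count=0: revealed 6 new [(2,0) (2,1) (3,0) (3,1) (4,0) (4,1)] -> total=7
Click 3 (2,1) count=2: revealed 0 new [(none)] -> total=7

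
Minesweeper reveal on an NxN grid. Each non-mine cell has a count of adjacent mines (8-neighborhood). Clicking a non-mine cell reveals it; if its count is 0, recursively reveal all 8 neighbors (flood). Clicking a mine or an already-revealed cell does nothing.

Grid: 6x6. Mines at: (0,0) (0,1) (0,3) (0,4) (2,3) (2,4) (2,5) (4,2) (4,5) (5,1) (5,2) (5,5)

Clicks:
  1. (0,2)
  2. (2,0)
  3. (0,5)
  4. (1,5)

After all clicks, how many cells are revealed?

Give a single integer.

Answer: 14

Derivation:
Click 1 (0,2) count=2: revealed 1 new [(0,2)] -> total=1
Click 2 (2,0) count=0: revealed 11 new [(1,0) (1,1) (1,2) (2,0) (2,1) (2,2) (3,0) (3,1) (3,2) (4,0) (4,1)] -> total=12
Click 3 (0,5) count=1: revealed 1 new [(0,5)] -> total=13
Click 4 (1,5) count=3: revealed 1 new [(1,5)] -> total=14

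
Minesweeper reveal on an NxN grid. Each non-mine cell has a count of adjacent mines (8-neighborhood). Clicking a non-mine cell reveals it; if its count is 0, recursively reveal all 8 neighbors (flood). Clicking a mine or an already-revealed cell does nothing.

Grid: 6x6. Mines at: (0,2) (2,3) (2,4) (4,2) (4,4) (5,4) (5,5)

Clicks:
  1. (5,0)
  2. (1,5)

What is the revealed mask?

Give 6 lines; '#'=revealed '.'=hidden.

Click 1 (5,0) count=0: revealed 15 new [(0,0) (0,1) (1,0) (1,1) (1,2) (2,0) (2,1) (2,2) (3,0) (3,1) (3,2) (4,0) (4,1) (5,0) (5,1)] -> total=15
Click 2 (1,5) count=1: revealed 1 new [(1,5)] -> total=16

Answer: ##....
###..#
###...
###...
##....
##....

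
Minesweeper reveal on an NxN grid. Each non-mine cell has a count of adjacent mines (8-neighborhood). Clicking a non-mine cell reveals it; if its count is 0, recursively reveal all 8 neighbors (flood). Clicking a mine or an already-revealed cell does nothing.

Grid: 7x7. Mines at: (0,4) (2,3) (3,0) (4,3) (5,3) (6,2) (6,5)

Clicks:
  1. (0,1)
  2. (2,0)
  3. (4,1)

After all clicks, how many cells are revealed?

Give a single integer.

Answer: 12

Derivation:
Click 1 (0,1) count=0: revealed 11 new [(0,0) (0,1) (0,2) (0,3) (1,0) (1,1) (1,2) (1,3) (2,0) (2,1) (2,2)] -> total=11
Click 2 (2,0) count=1: revealed 0 new [(none)] -> total=11
Click 3 (4,1) count=1: revealed 1 new [(4,1)] -> total=12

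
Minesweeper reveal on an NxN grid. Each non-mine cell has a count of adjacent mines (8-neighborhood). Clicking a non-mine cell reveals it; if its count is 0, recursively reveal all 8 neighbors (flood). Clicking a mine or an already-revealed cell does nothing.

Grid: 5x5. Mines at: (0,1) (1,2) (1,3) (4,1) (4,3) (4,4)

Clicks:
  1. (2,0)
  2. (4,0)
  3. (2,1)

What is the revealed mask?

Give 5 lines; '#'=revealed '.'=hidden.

Click 1 (2,0) count=0: revealed 6 new [(1,0) (1,1) (2,0) (2,1) (3,0) (3,1)] -> total=6
Click 2 (4,0) count=1: revealed 1 new [(4,0)] -> total=7
Click 3 (2,1) count=1: revealed 0 new [(none)] -> total=7

Answer: .....
##...
##...
##...
#....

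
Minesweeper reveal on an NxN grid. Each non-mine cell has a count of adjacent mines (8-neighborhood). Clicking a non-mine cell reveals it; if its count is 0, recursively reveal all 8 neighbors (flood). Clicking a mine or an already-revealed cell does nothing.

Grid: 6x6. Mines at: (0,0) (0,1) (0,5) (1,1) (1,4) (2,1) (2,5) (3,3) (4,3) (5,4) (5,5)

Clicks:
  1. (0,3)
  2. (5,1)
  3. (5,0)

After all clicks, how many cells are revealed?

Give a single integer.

Answer: 10

Derivation:
Click 1 (0,3) count=1: revealed 1 new [(0,3)] -> total=1
Click 2 (5,1) count=0: revealed 9 new [(3,0) (3,1) (3,2) (4,0) (4,1) (4,2) (5,0) (5,1) (5,2)] -> total=10
Click 3 (5,0) count=0: revealed 0 new [(none)] -> total=10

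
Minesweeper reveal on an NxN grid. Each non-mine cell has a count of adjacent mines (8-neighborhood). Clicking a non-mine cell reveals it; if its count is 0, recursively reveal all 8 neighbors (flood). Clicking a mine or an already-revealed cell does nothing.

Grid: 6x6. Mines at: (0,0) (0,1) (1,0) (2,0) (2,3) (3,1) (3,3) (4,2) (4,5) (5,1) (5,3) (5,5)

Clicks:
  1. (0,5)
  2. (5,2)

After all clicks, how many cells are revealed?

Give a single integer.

Click 1 (0,5) count=0: revealed 12 new [(0,2) (0,3) (0,4) (0,5) (1,2) (1,3) (1,4) (1,5) (2,4) (2,5) (3,4) (3,5)] -> total=12
Click 2 (5,2) count=3: revealed 1 new [(5,2)] -> total=13

Answer: 13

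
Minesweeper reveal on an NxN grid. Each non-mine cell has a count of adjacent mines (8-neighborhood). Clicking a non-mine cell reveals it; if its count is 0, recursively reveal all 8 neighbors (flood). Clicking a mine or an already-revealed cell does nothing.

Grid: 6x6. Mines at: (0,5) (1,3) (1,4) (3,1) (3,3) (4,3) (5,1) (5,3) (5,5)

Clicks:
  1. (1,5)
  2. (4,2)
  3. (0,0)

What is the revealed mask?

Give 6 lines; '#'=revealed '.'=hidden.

Click 1 (1,5) count=2: revealed 1 new [(1,5)] -> total=1
Click 2 (4,2) count=5: revealed 1 new [(4,2)] -> total=2
Click 3 (0,0) count=0: revealed 9 new [(0,0) (0,1) (0,2) (1,0) (1,1) (1,2) (2,0) (2,1) (2,2)] -> total=11

Answer: ###...
###..#
###...
......
..#...
......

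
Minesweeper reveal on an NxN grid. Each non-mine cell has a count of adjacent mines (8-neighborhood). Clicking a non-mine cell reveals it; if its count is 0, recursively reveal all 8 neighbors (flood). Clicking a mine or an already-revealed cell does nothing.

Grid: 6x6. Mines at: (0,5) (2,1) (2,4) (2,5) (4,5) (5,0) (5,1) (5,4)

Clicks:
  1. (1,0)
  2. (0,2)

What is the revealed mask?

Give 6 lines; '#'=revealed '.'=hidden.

Answer: #####.
#####.
......
......
......
......

Derivation:
Click 1 (1,0) count=1: revealed 1 new [(1,0)] -> total=1
Click 2 (0,2) count=0: revealed 9 new [(0,0) (0,1) (0,2) (0,3) (0,4) (1,1) (1,2) (1,3) (1,4)] -> total=10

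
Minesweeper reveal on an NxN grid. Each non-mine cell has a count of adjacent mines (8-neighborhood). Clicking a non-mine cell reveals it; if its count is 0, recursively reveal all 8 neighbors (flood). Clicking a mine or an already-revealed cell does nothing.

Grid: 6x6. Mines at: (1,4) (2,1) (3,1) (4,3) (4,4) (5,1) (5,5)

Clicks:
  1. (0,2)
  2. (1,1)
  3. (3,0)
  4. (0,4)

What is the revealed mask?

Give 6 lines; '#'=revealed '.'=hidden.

Answer: #####.
####..
......
#.....
......
......

Derivation:
Click 1 (0,2) count=0: revealed 8 new [(0,0) (0,1) (0,2) (0,3) (1,0) (1,1) (1,2) (1,3)] -> total=8
Click 2 (1,1) count=1: revealed 0 new [(none)] -> total=8
Click 3 (3,0) count=2: revealed 1 new [(3,0)] -> total=9
Click 4 (0,4) count=1: revealed 1 new [(0,4)] -> total=10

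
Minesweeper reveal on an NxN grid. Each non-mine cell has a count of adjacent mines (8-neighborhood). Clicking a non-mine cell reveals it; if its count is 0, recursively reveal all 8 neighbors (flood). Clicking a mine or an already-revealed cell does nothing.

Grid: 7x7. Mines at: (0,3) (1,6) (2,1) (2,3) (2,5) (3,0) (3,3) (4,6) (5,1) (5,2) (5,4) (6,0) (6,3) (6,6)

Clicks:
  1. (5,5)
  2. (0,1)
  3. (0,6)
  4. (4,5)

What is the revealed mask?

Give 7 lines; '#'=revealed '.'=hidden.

Click 1 (5,5) count=3: revealed 1 new [(5,5)] -> total=1
Click 2 (0,1) count=0: revealed 6 new [(0,0) (0,1) (0,2) (1,0) (1,1) (1,2)] -> total=7
Click 3 (0,6) count=1: revealed 1 new [(0,6)] -> total=8
Click 4 (4,5) count=2: revealed 1 new [(4,5)] -> total=9

Answer: ###...#
###....
.......
.......
.....#.
.....#.
.......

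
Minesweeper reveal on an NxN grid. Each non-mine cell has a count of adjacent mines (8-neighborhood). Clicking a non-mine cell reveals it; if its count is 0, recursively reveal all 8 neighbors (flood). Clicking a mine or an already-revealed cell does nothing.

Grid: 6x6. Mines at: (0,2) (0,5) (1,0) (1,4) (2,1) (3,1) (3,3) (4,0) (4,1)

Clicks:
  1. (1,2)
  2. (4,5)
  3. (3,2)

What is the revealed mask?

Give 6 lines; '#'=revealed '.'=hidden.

Click 1 (1,2) count=2: revealed 1 new [(1,2)] -> total=1
Click 2 (4,5) count=0: revealed 12 new [(2,4) (2,5) (3,4) (3,5) (4,2) (4,3) (4,4) (4,5) (5,2) (5,3) (5,4) (5,5)] -> total=13
Click 3 (3,2) count=4: revealed 1 new [(3,2)] -> total=14

Answer: ......
..#...
....##
..#.##
..####
..####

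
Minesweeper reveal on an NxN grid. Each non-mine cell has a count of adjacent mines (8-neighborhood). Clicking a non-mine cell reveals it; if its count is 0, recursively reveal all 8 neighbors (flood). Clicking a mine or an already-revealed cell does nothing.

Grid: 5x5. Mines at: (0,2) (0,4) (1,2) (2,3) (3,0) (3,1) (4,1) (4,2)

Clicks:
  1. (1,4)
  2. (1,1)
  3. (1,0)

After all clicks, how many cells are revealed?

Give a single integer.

Click 1 (1,4) count=2: revealed 1 new [(1,4)] -> total=1
Click 2 (1,1) count=2: revealed 1 new [(1,1)] -> total=2
Click 3 (1,0) count=0: revealed 5 new [(0,0) (0,1) (1,0) (2,0) (2,1)] -> total=7

Answer: 7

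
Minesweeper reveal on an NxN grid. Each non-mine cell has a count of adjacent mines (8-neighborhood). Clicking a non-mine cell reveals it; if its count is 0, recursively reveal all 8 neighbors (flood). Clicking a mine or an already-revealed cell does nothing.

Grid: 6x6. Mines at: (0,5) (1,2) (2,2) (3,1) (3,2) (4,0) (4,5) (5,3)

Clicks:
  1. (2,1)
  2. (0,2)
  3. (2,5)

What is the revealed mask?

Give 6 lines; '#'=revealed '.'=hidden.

Answer: ..#...
...###
.#.###
...###
......
......

Derivation:
Click 1 (2,1) count=4: revealed 1 new [(2,1)] -> total=1
Click 2 (0,2) count=1: revealed 1 new [(0,2)] -> total=2
Click 3 (2,5) count=0: revealed 9 new [(1,3) (1,4) (1,5) (2,3) (2,4) (2,5) (3,3) (3,4) (3,5)] -> total=11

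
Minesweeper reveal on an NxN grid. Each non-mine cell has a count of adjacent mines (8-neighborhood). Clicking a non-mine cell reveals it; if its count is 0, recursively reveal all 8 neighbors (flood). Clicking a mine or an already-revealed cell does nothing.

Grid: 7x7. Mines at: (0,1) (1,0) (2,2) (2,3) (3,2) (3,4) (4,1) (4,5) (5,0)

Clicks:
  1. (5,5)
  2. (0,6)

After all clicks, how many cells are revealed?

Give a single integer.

Click 1 (5,5) count=1: revealed 1 new [(5,5)] -> total=1
Click 2 (0,6) count=0: revealed 15 new [(0,2) (0,3) (0,4) (0,5) (0,6) (1,2) (1,3) (1,4) (1,5) (1,6) (2,4) (2,5) (2,6) (3,5) (3,6)] -> total=16

Answer: 16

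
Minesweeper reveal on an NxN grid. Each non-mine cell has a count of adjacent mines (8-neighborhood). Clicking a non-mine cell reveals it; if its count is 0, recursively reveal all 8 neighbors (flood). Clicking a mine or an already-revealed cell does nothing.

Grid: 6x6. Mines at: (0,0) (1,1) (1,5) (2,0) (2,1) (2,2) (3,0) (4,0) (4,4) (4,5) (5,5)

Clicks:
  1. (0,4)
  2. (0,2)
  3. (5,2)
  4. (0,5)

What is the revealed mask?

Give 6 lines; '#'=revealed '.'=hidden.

Answer: ..#.##
......
......
.###..
.###..
.###..

Derivation:
Click 1 (0,4) count=1: revealed 1 new [(0,4)] -> total=1
Click 2 (0,2) count=1: revealed 1 new [(0,2)] -> total=2
Click 3 (5,2) count=0: revealed 9 new [(3,1) (3,2) (3,3) (4,1) (4,2) (4,3) (5,1) (5,2) (5,3)] -> total=11
Click 4 (0,5) count=1: revealed 1 new [(0,5)] -> total=12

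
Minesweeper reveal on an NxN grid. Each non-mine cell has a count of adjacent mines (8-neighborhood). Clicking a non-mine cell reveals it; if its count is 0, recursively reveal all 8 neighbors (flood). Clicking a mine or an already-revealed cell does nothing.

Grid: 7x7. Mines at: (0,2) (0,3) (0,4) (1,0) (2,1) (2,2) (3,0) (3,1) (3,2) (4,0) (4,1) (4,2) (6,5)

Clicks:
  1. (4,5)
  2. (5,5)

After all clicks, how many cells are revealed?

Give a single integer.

Click 1 (4,5) count=0: revealed 22 new [(0,5) (0,6) (1,3) (1,4) (1,5) (1,6) (2,3) (2,4) (2,5) (2,6) (3,3) (3,4) (3,5) (3,6) (4,3) (4,4) (4,5) (4,6) (5,3) (5,4) (5,5) (5,6)] -> total=22
Click 2 (5,5) count=1: revealed 0 new [(none)] -> total=22

Answer: 22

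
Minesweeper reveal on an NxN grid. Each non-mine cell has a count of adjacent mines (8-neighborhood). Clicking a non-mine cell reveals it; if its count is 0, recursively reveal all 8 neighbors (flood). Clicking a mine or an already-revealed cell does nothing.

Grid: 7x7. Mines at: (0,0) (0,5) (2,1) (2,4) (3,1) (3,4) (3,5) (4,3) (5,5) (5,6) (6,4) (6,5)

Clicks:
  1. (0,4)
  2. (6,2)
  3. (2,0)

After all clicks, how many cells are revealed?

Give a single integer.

Answer: 13

Derivation:
Click 1 (0,4) count=1: revealed 1 new [(0,4)] -> total=1
Click 2 (6,2) count=0: revealed 11 new [(4,0) (4,1) (4,2) (5,0) (5,1) (5,2) (5,3) (6,0) (6,1) (6,2) (6,3)] -> total=12
Click 3 (2,0) count=2: revealed 1 new [(2,0)] -> total=13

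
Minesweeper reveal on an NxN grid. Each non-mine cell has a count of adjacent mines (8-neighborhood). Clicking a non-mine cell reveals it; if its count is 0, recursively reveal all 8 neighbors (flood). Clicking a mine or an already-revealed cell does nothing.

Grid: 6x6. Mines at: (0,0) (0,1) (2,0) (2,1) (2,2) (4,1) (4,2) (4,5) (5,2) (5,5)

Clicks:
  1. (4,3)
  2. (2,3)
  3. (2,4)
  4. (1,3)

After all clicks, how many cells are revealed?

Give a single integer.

Click 1 (4,3) count=2: revealed 1 new [(4,3)] -> total=1
Click 2 (2,3) count=1: revealed 1 new [(2,3)] -> total=2
Click 3 (2,4) count=0: revealed 13 new [(0,2) (0,3) (0,4) (0,5) (1,2) (1,3) (1,4) (1,5) (2,4) (2,5) (3,3) (3,4) (3,5)] -> total=15
Click 4 (1,3) count=1: revealed 0 new [(none)] -> total=15

Answer: 15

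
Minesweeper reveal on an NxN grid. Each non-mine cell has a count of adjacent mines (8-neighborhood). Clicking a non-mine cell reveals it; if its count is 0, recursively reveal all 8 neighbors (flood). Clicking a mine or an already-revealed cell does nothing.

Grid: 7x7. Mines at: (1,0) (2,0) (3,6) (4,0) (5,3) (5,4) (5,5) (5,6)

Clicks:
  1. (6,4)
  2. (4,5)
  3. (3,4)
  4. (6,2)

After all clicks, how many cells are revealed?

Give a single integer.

Answer: 30

Derivation:
Click 1 (6,4) count=3: revealed 1 new [(6,4)] -> total=1
Click 2 (4,5) count=4: revealed 1 new [(4,5)] -> total=2
Click 3 (3,4) count=0: revealed 27 new [(0,1) (0,2) (0,3) (0,4) (0,5) (0,6) (1,1) (1,2) (1,3) (1,4) (1,5) (1,6) (2,1) (2,2) (2,3) (2,4) (2,5) (2,6) (3,1) (3,2) (3,3) (3,4) (3,5) (4,1) (4,2) (4,3) (4,4)] -> total=29
Click 4 (6,2) count=1: revealed 1 new [(6,2)] -> total=30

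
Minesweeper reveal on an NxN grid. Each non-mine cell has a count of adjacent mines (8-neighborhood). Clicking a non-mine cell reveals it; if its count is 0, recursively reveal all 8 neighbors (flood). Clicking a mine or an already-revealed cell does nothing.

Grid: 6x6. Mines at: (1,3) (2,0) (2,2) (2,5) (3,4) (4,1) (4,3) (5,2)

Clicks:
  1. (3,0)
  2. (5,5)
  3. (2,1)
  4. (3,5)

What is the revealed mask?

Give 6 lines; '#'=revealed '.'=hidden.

Answer: ......
......
.#....
#....#
....##
....##

Derivation:
Click 1 (3,0) count=2: revealed 1 new [(3,0)] -> total=1
Click 2 (5,5) count=0: revealed 4 new [(4,4) (4,5) (5,4) (5,5)] -> total=5
Click 3 (2,1) count=2: revealed 1 new [(2,1)] -> total=6
Click 4 (3,5) count=2: revealed 1 new [(3,5)] -> total=7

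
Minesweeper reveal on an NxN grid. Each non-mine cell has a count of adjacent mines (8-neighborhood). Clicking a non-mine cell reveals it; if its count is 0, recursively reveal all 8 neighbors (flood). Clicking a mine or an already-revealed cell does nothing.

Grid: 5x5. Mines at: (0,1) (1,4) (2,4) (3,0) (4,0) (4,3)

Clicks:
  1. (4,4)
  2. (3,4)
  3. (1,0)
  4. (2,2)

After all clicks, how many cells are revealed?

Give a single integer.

Click 1 (4,4) count=1: revealed 1 new [(4,4)] -> total=1
Click 2 (3,4) count=2: revealed 1 new [(3,4)] -> total=2
Click 3 (1,0) count=1: revealed 1 new [(1,0)] -> total=3
Click 4 (2,2) count=0: revealed 9 new [(1,1) (1,2) (1,3) (2,1) (2,2) (2,3) (3,1) (3,2) (3,3)] -> total=12

Answer: 12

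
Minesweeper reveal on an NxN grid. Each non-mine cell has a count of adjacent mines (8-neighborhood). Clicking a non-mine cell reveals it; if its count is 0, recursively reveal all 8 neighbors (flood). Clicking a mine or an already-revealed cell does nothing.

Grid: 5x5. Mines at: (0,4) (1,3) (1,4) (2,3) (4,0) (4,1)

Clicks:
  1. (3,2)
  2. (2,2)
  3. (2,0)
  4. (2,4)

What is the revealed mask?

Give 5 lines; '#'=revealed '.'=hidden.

Answer: ###..
###..
###.#
###..
.....

Derivation:
Click 1 (3,2) count=2: revealed 1 new [(3,2)] -> total=1
Click 2 (2,2) count=2: revealed 1 new [(2,2)] -> total=2
Click 3 (2,0) count=0: revealed 10 new [(0,0) (0,1) (0,2) (1,0) (1,1) (1,2) (2,0) (2,1) (3,0) (3,1)] -> total=12
Click 4 (2,4) count=3: revealed 1 new [(2,4)] -> total=13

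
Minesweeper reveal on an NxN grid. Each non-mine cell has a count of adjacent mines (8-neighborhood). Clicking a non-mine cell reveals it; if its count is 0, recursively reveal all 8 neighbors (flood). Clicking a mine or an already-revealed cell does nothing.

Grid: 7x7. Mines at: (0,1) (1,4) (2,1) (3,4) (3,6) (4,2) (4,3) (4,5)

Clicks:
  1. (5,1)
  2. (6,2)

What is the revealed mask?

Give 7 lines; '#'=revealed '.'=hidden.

Click 1 (5,1) count=1: revealed 1 new [(5,1)] -> total=1
Click 2 (6,2) count=0: revealed 17 new [(3,0) (3,1) (4,0) (4,1) (5,0) (5,2) (5,3) (5,4) (5,5) (5,6) (6,0) (6,1) (6,2) (6,3) (6,4) (6,5) (6,6)] -> total=18

Answer: .......
.......
.......
##.....
##.....
#######
#######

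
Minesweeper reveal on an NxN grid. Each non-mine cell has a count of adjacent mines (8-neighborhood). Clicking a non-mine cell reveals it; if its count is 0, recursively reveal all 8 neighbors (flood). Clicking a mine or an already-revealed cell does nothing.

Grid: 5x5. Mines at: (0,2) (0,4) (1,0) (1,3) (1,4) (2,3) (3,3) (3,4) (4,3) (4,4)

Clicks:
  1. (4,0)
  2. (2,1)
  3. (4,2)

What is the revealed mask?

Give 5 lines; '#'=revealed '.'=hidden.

Answer: .....
.....
###..
###..
###..

Derivation:
Click 1 (4,0) count=0: revealed 9 new [(2,0) (2,1) (2,2) (3,0) (3,1) (3,2) (4,0) (4,1) (4,2)] -> total=9
Click 2 (2,1) count=1: revealed 0 new [(none)] -> total=9
Click 3 (4,2) count=2: revealed 0 new [(none)] -> total=9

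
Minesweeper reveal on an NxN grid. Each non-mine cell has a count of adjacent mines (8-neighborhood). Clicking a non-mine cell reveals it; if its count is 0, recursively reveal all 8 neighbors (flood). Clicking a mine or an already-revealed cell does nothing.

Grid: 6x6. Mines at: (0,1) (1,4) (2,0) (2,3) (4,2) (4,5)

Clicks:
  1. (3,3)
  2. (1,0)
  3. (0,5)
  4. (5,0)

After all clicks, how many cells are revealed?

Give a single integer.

Click 1 (3,3) count=2: revealed 1 new [(3,3)] -> total=1
Click 2 (1,0) count=2: revealed 1 new [(1,0)] -> total=2
Click 3 (0,5) count=1: revealed 1 new [(0,5)] -> total=3
Click 4 (5,0) count=0: revealed 6 new [(3,0) (3,1) (4,0) (4,1) (5,0) (5,1)] -> total=9

Answer: 9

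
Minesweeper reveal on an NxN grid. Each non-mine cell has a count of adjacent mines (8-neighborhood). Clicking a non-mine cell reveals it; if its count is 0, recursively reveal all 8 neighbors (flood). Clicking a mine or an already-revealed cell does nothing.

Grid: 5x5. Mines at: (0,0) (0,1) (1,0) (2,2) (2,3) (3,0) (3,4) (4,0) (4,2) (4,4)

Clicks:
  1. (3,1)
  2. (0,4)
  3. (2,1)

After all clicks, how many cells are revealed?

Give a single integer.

Click 1 (3,1) count=4: revealed 1 new [(3,1)] -> total=1
Click 2 (0,4) count=0: revealed 6 new [(0,2) (0,3) (0,4) (1,2) (1,3) (1,4)] -> total=7
Click 3 (2,1) count=3: revealed 1 new [(2,1)] -> total=8

Answer: 8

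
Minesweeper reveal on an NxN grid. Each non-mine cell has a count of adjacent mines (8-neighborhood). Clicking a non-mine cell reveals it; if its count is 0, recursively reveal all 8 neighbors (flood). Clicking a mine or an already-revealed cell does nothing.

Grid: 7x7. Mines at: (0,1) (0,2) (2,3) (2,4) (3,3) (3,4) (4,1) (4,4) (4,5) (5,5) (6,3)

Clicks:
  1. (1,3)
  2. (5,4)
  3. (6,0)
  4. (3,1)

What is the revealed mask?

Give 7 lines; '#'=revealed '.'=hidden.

Answer: .......
...#...
.......
.#.....
.......
###.#..
###....

Derivation:
Click 1 (1,3) count=3: revealed 1 new [(1,3)] -> total=1
Click 2 (5,4) count=4: revealed 1 new [(5,4)] -> total=2
Click 3 (6,0) count=0: revealed 6 new [(5,0) (5,1) (5,2) (6,0) (6,1) (6,2)] -> total=8
Click 4 (3,1) count=1: revealed 1 new [(3,1)] -> total=9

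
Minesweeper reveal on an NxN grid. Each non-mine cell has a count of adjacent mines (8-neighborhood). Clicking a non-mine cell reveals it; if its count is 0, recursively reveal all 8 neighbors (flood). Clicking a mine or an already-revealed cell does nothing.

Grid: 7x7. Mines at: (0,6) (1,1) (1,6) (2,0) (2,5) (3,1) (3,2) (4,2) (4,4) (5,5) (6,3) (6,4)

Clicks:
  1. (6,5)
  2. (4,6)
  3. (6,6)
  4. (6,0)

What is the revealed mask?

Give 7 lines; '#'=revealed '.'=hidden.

Answer: .......
.......
.......
.......
##....#
###....
###..##

Derivation:
Click 1 (6,5) count=2: revealed 1 new [(6,5)] -> total=1
Click 2 (4,6) count=1: revealed 1 new [(4,6)] -> total=2
Click 3 (6,6) count=1: revealed 1 new [(6,6)] -> total=3
Click 4 (6,0) count=0: revealed 8 new [(4,0) (4,1) (5,0) (5,1) (5,2) (6,0) (6,1) (6,2)] -> total=11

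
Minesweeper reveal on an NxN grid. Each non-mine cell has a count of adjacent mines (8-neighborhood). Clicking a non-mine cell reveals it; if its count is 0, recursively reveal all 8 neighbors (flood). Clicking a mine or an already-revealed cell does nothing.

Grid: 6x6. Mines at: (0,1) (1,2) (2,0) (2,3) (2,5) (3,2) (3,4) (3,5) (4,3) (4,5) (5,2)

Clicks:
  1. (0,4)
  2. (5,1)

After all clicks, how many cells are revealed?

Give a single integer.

Click 1 (0,4) count=0: revealed 6 new [(0,3) (0,4) (0,5) (1,3) (1,4) (1,5)] -> total=6
Click 2 (5,1) count=1: revealed 1 new [(5,1)] -> total=7

Answer: 7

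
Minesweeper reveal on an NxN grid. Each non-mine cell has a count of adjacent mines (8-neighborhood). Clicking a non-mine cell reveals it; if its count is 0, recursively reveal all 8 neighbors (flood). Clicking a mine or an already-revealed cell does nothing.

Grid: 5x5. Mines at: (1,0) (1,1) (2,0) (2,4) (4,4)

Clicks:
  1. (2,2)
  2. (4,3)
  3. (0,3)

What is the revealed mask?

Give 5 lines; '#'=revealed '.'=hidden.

Click 1 (2,2) count=1: revealed 1 new [(2,2)] -> total=1
Click 2 (4,3) count=1: revealed 1 new [(4,3)] -> total=2
Click 3 (0,3) count=0: revealed 6 new [(0,2) (0,3) (0,4) (1,2) (1,3) (1,4)] -> total=8

Answer: ..###
..###
..#..
.....
...#.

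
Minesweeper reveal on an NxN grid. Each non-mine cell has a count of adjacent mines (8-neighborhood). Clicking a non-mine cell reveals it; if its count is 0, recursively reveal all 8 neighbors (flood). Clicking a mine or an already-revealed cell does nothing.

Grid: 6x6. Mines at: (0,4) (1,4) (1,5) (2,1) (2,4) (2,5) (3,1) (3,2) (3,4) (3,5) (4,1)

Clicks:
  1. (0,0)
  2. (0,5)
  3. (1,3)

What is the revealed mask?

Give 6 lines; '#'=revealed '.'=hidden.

Answer: ####.#
####..
......
......
......
......

Derivation:
Click 1 (0,0) count=0: revealed 8 new [(0,0) (0,1) (0,2) (0,3) (1,0) (1,1) (1,2) (1,3)] -> total=8
Click 2 (0,5) count=3: revealed 1 new [(0,5)] -> total=9
Click 3 (1,3) count=3: revealed 0 new [(none)] -> total=9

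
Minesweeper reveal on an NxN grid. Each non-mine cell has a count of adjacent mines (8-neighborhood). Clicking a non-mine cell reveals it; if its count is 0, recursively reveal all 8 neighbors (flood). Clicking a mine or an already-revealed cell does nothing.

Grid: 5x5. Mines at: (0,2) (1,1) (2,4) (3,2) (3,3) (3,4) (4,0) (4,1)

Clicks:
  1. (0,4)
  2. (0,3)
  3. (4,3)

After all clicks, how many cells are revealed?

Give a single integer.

Answer: 5

Derivation:
Click 1 (0,4) count=0: revealed 4 new [(0,3) (0,4) (1,3) (1,4)] -> total=4
Click 2 (0,3) count=1: revealed 0 new [(none)] -> total=4
Click 3 (4,3) count=3: revealed 1 new [(4,3)] -> total=5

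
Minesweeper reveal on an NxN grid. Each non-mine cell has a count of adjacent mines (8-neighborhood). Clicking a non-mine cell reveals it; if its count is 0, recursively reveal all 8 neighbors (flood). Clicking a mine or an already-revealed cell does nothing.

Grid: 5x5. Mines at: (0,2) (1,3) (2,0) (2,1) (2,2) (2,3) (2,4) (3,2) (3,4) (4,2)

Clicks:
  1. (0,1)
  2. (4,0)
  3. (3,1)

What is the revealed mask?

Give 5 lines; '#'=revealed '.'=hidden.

Click 1 (0,1) count=1: revealed 1 new [(0,1)] -> total=1
Click 2 (4,0) count=0: revealed 4 new [(3,0) (3,1) (4,0) (4,1)] -> total=5
Click 3 (3,1) count=5: revealed 0 new [(none)] -> total=5

Answer: .#...
.....
.....
##...
##...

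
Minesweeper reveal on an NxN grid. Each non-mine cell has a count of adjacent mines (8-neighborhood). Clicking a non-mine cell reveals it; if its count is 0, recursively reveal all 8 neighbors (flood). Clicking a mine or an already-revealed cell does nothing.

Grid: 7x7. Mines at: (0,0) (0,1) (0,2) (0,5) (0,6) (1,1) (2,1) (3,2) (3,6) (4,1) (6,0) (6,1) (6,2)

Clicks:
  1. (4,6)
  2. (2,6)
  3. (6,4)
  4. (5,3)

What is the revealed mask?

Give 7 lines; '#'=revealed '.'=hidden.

Answer: .......
...###.
...####
...###.
...####
...####
...####

Derivation:
Click 1 (4,6) count=1: revealed 1 new [(4,6)] -> total=1
Click 2 (2,6) count=1: revealed 1 new [(2,6)] -> total=2
Click 3 (6,4) count=0: revealed 20 new [(1,3) (1,4) (1,5) (2,3) (2,4) (2,5) (3,3) (3,4) (3,5) (4,3) (4,4) (4,5) (5,3) (5,4) (5,5) (5,6) (6,3) (6,4) (6,5) (6,6)] -> total=22
Click 4 (5,3) count=1: revealed 0 new [(none)] -> total=22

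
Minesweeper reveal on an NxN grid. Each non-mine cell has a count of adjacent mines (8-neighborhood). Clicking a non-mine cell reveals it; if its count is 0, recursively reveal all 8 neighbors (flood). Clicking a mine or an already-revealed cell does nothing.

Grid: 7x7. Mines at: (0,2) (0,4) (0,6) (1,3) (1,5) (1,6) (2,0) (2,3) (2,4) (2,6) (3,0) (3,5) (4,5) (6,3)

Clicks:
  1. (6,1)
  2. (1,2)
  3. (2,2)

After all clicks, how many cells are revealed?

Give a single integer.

Click 1 (6,1) count=0: revealed 17 new [(3,1) (3,2) (3,3) (3,4) (4,0) (4,1) (4,2) (4,3) (4,4) (5,0) (5,1) (5,2) (5,3) (5,4) (6,0) (6,1) (6,2)] -> total=17
Click 2 (1,2) count=3: revealed 1 new [(1,2)] -> total=18
Click 3 (2,2) count=2: revealed 1 new [(2,2)] -> total=19

Answer: 19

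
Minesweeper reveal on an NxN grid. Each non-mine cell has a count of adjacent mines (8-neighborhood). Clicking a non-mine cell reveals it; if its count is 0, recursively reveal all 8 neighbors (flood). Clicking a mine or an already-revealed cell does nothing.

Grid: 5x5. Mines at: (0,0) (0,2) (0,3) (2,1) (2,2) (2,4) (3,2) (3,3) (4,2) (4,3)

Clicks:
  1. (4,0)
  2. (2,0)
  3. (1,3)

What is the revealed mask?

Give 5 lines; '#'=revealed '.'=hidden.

Click 1 (4,0) count=0: revealed 4 new [(3,0) (3,1) (4,0) (4,1)] -> total=4
Click 2 (2,0) count=1: revealed 1 new [(2,0)] -> total=5
Click 3 (1,3) count=4: revealed 1 new [(1,3)] -> total=6

Answer: .....
...#.
#....
##...
##...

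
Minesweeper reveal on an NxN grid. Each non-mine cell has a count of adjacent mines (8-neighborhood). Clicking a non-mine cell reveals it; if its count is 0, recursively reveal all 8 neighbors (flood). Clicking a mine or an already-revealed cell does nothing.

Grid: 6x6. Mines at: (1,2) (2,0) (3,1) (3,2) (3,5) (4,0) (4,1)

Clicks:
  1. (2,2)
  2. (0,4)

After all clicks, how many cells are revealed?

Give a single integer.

Click 1 (2,2) count=3: revealed 1 new [(2,2)] -> total=1
Click 2 (0,4) count=0: revealed 9 new [(0,3) (0,4) (0,5) (1,3) (1,4) (1,5) (2,3) (2,4) (2,5)] -> total=10

Answer: 10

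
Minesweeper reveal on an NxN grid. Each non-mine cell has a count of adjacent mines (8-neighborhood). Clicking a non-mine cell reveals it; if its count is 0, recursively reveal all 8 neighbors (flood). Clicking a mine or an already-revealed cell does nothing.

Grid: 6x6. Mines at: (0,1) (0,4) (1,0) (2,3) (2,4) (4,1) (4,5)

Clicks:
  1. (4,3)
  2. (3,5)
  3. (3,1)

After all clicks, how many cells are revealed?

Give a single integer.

Answer: 11

Derivation:
Click 1 (4,3) count=0: revealed 9 new [(3,2) (3,3) (3,4) (4,2) (4,3) (4,4) (5,2) (5,3) (5,4)] -> total=9
Click 2 (3,5) count=2: revealed 1 new [(3,5)] -> total=10
Click 3 (3,1) count=1: revealed 1 new [(3,1)] -> total=11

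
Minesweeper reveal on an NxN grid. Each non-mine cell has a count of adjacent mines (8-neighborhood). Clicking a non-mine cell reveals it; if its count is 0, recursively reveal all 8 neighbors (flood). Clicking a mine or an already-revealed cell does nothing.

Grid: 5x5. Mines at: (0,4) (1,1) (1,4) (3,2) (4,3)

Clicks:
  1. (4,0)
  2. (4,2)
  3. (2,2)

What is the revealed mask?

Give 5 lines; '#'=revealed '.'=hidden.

Answer: .....
.....
###..
##...
###..

Derivation:
Click 1 (4,0) count=0: revealed 6 new [(2,0) (2,1) (3,0) (3,1) (4,0) (4,1)] -> total=6
Click 2 (4,2) count=2: revealed 1 new [(4,2)] -> total=7
Click 3 (2,2) count=2: revealed 1 new [(2,2)] -> total=8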